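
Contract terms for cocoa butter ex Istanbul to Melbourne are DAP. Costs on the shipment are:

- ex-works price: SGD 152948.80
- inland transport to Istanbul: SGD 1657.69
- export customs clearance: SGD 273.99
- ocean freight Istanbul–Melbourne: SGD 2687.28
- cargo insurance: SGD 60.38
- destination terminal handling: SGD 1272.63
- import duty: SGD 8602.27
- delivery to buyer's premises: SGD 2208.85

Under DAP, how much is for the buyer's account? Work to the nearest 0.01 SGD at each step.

DAP: the seller bears all costs to the named destination except import duty and clearance.
Seller's account: goods 152948.80 + inland to port 1657.69 + export clearance 273.99 + freight 2687.28 + insurance 60.38 + destination terminal 1272.63 + delivery 2208.85 = 161109.62
Buyer's account: duty 8602.27 = 8602.27

Buyer's account: SGD 8602.27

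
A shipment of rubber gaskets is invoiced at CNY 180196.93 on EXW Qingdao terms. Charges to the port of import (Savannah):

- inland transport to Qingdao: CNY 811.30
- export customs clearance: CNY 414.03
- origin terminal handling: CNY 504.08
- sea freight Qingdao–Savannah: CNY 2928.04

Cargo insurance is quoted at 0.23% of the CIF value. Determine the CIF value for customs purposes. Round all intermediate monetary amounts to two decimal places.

Let C be the CIF value. C = EXW price + pre-shipment costs + freight + 0.23% × C
C − 0.23% × C = 180196.93 + 811.30 + 414.03 + 504.08 + 2928.04
0.9977 × C = 184854.38
C = 184854.38 / 0.9977 = 185280.53
Insurance premium = 0.23% × 185280.53 = 426.15

CIF value: CNY 185280.53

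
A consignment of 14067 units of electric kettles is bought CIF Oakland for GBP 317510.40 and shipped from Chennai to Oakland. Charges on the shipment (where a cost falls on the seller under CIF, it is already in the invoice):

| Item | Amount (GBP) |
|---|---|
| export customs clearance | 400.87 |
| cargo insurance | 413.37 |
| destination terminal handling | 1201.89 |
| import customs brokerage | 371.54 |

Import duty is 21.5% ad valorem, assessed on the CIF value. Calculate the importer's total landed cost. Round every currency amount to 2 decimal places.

Total landed cost: GBP 387348.57

CIF: the seller pays costs through ocean freight and marine insurance to the destination port.
Already in the invoice (seller's account under CIF): export clearance, insurance — exclude.
The CIF price already equals the CIF value: 317510.40
Import duty = 317510.40 × 21.5% = 68264.74
Buyer bears: destination terminal 1201.89 + brokerage 371.54 + duty 68264.74 = 69838.17
Landed cost = invoice 317510.40 + 69838.17 = 387348.57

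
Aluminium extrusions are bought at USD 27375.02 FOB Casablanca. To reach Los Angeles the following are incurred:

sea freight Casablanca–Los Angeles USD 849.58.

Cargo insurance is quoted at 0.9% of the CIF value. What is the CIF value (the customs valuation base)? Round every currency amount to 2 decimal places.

Let C be the CIF value. C = FOB price + freight + 0.9% × C
C − 0.9% × C = 27375.02 + 849.58
0.991 × C = 28224.60
C = 28224.60 / 0.991 = 28480.93
Insurance premium = 0.9% × 28480.93 = 256.33

CIF value: USD 28480.93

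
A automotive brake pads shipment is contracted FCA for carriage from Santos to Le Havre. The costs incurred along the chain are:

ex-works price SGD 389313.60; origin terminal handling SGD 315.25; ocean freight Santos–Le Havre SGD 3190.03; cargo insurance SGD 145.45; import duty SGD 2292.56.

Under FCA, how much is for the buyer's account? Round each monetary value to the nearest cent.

Buyer's account: SGD 5943.29

FCA: the seller delivers export-cleared goods to the carrier; the buyer bears costs from that point.
Seller's account: goods 389313.60 = 389313.60
Buyer's account: origin terminal 315.25 + freight 3190.03 + insurance 145.45 + duty 2292.56 = 5943.29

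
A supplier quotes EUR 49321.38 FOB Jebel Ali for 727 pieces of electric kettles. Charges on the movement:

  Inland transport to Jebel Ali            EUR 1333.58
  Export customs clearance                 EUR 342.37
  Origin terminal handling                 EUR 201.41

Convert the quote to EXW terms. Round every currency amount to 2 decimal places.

EXW price: EUR 47444.02

From FOB to EXW, the seller no longer bears: inland to port, export clearance, origin terminal.
EXW price = 49321.38 − 1333.58 − 342.37 − 201.41 = 47444.02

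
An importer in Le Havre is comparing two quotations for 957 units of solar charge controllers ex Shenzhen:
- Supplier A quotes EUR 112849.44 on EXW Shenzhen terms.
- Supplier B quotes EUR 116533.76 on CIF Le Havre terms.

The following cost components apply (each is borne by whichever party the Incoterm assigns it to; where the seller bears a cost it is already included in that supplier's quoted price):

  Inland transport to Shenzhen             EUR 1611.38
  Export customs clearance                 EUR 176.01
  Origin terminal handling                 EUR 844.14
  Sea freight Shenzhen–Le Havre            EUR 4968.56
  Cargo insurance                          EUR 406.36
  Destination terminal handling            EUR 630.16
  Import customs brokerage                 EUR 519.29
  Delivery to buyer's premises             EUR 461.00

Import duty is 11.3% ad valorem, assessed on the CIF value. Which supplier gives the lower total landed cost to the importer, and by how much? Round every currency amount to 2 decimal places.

Supplier A (EXW):
CIF value = EXW price + inland to port + export clearance + origin terminal + freight + insurance = 112849.44 + 1611.38 + 176.01 + 844.14 + 4968.56 + 406.36 = 120855.89
Import duty = 120855.89 × 11.3% = 13656.72
Buyer bears (A): 1611.38 + 176.01 + 844.14 + 4968.56 + 406.36 + 630.16 + 519.29 + 461.00 = 9616.90
Landed cost (A) = invoice 112849.44 + 9616.90 + duty 13656.72 = 136123.06
Supplier B (CIF):
The CIF price already equals the CIF value: 116533.76
Import duty = 116533.76 × 11.3% = 13168.31
Buyer bears (B): 630.16 + 519.29 + 461.00 = 1610.45
Landed cost (B) = invoice 116533.76 + 1610.45 + duty 13168.31 = 131312.52
Difference = |136123.06 − 131312.52| = 4810.54

Supplier B is cheaper by EUR 4810.54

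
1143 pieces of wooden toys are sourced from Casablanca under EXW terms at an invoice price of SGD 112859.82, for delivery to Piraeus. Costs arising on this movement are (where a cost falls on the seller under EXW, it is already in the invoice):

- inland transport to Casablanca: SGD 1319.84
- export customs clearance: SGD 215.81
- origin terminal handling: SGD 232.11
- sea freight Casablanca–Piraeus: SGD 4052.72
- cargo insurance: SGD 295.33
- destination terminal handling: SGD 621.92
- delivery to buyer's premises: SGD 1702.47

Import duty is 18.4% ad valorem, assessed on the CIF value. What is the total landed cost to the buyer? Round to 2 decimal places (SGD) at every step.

EXW: the seller makes goods available at their premises; the buyer bears all onward costs.
CIF value = EXW price + inland to port + export clearance + origin terminal + freight + insurance = 112859.82 + 1319.84 + 215.81 + 232.11 + 4052.72 + 295.33 = 118975.63
Import duty = 118975.63 × 18.4% = 21891.52
Buyer bears: inland to port 1319.84 + export clearance 215.81 + origin terminal 232.11 + freight 4052.72 + insurance 295.33 + destination terminal 621.92 + delivery 1702.47 + duty 21891.52 = 30331.72
Landed cost = invoice 112859.82 + 30331.72 = 143191.54

Total landed cost: SGD 143191.54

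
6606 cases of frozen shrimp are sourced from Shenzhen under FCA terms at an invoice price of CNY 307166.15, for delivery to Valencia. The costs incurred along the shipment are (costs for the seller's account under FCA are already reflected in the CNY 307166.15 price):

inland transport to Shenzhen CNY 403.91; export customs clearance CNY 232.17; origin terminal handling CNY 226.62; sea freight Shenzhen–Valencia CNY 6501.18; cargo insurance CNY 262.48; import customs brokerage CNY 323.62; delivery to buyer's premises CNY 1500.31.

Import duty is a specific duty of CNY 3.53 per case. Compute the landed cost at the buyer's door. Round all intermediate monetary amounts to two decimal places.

Total landed cost: CNY 339299.54

FCA: the seller delivers export-cleared goods to the carrier; the buyer bears costs from that point.
Already in the invoice (seller's account under FCA): inland to port, export clearance — exclude.
CIF value = FCA price + origin terminal + freight + insurance = 307166.15 + 226.62 + 6501.18 + 262.48 = 314156.43
Import duty = 6606 × 3.53 = 23319.18
Buyer bears: origin terminal 226.62 + freight 6501.18 + insurance 262.48 + brokerage 323.62 + delivery 1500.31 + duty 23319.18 = 32133.39
Landed cost = invoice 307166.15 + 32133.39 = 339299.54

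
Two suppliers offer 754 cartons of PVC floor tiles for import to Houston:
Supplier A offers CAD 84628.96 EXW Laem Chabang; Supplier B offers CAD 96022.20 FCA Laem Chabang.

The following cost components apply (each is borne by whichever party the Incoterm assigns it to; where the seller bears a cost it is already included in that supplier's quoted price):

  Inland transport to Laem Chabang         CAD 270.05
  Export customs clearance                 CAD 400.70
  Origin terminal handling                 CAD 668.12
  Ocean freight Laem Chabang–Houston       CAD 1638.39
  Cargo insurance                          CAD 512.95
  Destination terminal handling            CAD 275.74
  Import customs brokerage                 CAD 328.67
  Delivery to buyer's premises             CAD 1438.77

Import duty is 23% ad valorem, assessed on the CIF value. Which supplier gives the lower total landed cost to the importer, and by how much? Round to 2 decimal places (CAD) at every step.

Supplier A (EXW):
CIF value = EXW price + inland to port + export clearance + origin terminal + freight + insurance = 84628.96 + 270.05 + 400.70 + 668.12 + 1638.39 + 512.95 = 88119.17
Import duty = 88119.17 × 23% = 20267.41
Buyer bears (A): 270.05 + 400.70 + 668.12 + 1638.39 + 512.95 + 275.74 + 328.67 + 1438.77 = 5533.39
Landed cost (A) = invoice 84628.96 + 5533.39 + duty 20267.41 = 110429.76
Supplier B (FCA):
CIF value = FCA price + origin terminal + freight + insurance = 96022.20 + 668.12 + 1638.39 + 512.95 = 98841.66
Import duty = 98841.66 × 23% = 22733.58
Buyer bears (B): 668.12 + 1638.39 + 512.95 + 275.74 + 328.67 + 1438.77 = 4862.64
Landed cost (B) = invoice 96022.20 + 4862.64 + duty 22733.58 = 123618.42
Difference = |110429.76 − 123618.42| = 13188.66

Supplier A is cheaper by CAD 13188.66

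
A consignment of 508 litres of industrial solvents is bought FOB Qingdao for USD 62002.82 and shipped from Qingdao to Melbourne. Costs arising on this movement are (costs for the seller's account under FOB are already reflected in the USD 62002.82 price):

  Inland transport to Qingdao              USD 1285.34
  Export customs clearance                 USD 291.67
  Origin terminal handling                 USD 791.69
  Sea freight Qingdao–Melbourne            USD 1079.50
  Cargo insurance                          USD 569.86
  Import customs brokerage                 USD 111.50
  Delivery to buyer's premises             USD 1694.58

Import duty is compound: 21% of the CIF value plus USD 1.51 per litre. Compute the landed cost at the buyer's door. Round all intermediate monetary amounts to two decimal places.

Total landed cost: USD 79592.30

FOB: the seller bears costs until goods are on board at the origin port; the buyer bears freight, insurance and all costs thereafter.
Already in the invoice (seller's account under FOB): inland to port, export clearance, origin terminal — exclude.
CIF value = FOB price + freight + insurance = 62002.82 + 1079.50 + 569.86 = 63652.18
Ad valorem component: 63652.18 × 21% = 13366.96
Specific component: 508 × 1.51 = 767.08
Import duty = 13366.96 + 767.08 = 14134.04
Buyer bears: freight 1079.50 + insurance 569.86 + brokerage 111.50 + delivery 1694.58 + duty 14134.04 = 17589.48
Landed cost = invoice 62002.82 + 17589.48 = 79592.30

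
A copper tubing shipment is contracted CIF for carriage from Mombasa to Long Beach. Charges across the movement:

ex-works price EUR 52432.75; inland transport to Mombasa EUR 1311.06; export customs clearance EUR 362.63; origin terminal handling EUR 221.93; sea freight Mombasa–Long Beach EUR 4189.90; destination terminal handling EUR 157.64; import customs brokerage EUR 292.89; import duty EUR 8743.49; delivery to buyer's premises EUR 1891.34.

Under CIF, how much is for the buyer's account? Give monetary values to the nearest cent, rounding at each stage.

CIF: the seller pays costs through ocean freight and marine insurance to the destination port.
Seller's account: goods 52432.75 + inland to port 1311.06 + export clearance 362.63 + origin terminal 221.93 + freight 4189.90 = 58518.27
Buyer's account: destination terminal 157.64 + brokerage 292.89 + duty 8743.49 + delivery 1891.34 = 11085.36

Buyer's account: EUR 11085.36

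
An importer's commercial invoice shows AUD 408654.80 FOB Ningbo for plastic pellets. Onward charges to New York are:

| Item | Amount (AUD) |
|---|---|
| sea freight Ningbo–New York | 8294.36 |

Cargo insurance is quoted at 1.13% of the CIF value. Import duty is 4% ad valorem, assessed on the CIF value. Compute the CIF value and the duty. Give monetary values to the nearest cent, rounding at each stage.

CIF value: AUD 421714.53; import duty: AUD 16868.58

Let C be the CIF value. C = FOB price + freight + 1.13% × C
C − 1.13% × C = 408654.80 + 8294.36
0.9887 × C = 416949.16
C = 416949.16 / 0.9887 = 421714.53
Insurance premium = 1.13% × 421714.53 = 4765.37
Import duty = 421714.53 × 4% = 16868.58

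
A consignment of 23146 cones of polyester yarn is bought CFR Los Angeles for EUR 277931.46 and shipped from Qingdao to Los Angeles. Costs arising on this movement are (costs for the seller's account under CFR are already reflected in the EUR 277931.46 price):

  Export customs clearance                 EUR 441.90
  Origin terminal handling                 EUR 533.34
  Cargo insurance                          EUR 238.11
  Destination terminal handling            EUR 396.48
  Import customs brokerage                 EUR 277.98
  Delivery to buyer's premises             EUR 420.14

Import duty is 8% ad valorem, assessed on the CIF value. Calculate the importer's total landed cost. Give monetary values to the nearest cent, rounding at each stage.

CFR: the seller pays costs through ocean freight to the destination port, but not insurance.
Already in the invoice (seller's account under CFR): export clearance, origin terminal — exclude.
CIF value = CFR price + insurance = 277931.46 + 238.11 = 278169.57
Import duty = 278169.57 × 8% = 22253.57
Buyer bears: insurance 238.11 + destination terminal 396.48 + brokerage 277.98 + delivery 420.14 + duty 22253.57 = 23586.28
Landed cost = invoice 277931.46 + 23586.28 = 301517.74

Total landed cost: EUR 301517.74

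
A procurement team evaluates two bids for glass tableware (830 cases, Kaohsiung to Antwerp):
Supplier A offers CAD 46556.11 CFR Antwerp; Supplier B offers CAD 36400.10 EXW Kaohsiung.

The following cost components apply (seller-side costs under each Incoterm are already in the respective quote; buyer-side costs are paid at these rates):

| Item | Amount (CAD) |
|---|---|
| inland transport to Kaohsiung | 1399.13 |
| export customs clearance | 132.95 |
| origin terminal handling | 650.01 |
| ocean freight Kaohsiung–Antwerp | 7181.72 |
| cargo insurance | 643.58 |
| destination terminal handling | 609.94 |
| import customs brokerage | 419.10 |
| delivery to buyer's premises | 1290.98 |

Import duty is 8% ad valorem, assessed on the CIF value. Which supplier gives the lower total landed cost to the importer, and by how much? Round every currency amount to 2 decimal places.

Supplier A (CFR):
CIF value = CFR price + insurance = 46556.11 + 643.58 = 47199.69
Import duty = 47199.69 × 8% = 3775.98
Buyer bears (A): 643.58 + 609.94 + 419.10 + 1290.98 = 2963.60
Landed cost (A) = invoice 46556.11 + 2963.60 + duty 3775.98 = 53295.69
Supplier B (EXW):
CIF value = EXW price + inland to port + export clearance + origin terminal + freight + insurance = 36400.10 + 1399.13 + 132.95 + 650.01 + 7181.72 + 643.58 = 46407.49
Import duty = 46407.49 × 8% = 3712.60
Buyer bears (B): 1399.13 + 132.95 + 650.01 + 7181.72 + 643.58 + 609.94 + 419.10 + 1290.98 = 12327.41
Landed cost (B) = invoice 36400.10 + 12327.41 + duty 3712.60 = 52440.11
Difference = |53295.69 − 52440.11| = 855.58

Supplier B is cheaper by CAD 855.58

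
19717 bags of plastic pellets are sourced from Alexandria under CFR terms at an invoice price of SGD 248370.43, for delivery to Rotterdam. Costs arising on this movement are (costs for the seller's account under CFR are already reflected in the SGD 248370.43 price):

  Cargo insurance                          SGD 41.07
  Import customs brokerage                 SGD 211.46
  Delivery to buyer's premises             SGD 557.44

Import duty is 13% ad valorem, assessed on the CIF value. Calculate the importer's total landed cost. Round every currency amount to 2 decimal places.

Total landed cost: SGD 281473.90

CFR: the seller pays costs through ocean freight to the destination port, but not insurance.
CIF value = CFR price + insurance = 248370.43 + 41.07 = 248411.50
Import duty = 248411.50 × 13% = 32293.50
Buyer bears: insurance 41.07 + brokerage 211.46 + delivery 557.44 + duty 32293.50 = 33103.47
Landed cost = invoice 248370.43 + 33103.47 = 281473.90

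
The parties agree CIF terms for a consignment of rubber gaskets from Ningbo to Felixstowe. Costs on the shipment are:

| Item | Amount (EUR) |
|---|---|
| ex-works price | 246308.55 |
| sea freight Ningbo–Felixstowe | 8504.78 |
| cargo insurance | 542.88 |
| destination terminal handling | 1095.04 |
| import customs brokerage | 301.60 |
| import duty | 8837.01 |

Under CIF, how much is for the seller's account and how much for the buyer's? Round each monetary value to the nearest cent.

CIF: the seller pays costs through ocean freight and marine insurance to the destination port.
Seller's account: goods 246308.55 + freight 8504.78 + insurance 542.88 = 255356.21
Buyer's account: destination terminal 1095.04 + brokerage 301.60 + duty 8837.01 = 10233.65

Seller: EUR 255356.21; buyer: EUR 10233.65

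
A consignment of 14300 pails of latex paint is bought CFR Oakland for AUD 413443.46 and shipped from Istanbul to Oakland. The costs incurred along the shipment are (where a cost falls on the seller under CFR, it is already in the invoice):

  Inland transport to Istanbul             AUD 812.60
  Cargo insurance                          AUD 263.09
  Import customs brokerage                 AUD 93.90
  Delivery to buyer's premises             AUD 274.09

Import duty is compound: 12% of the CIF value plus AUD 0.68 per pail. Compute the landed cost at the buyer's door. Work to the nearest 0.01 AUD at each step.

CFR: the seller pays costs through ocean freight to the destination port, but not insurance.
Already in the invoice (seller's account under CFR): inland to port — exclude.
CIF value = CFR price + insurance = 413443.46 + 263.09 = 413706.55
Ad valorem component: 413706.55 × 12% = 49644.79
Specific component: 14300 × 0.68 = 9724.00
Import duty = 49644.79 + 9724.00 = 59368.79
Buyer bears: insurance 263.09 + brokerage 93.90 + delivery 274.09 + duty 59368.79 = 59999.87
Landed cost = invoice 413443.46 + 59999.87 = 473443.33

Total landed cost: AUD 473443.33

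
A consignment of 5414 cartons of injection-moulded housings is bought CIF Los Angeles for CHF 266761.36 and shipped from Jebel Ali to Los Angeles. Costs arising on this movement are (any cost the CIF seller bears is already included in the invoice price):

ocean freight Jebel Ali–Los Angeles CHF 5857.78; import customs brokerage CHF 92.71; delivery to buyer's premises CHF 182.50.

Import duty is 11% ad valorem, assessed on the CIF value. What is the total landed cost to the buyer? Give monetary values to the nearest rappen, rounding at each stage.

CIF: the seller pays costs through ocean freight and marine insurance to the destination port.
Already in the invoice (seller's account under CIF): freight — exclude.
The CIF price already equals the CIF value: 266761.36
Import duty = 266761.36 × 11% = 29343.75
Buyer bears: brokerage 92.71 + delivery 182.50 + duty 29343.75 = 29618.96
Landed cost = invoice 266761.36 + 29618.96 = 296380.32

Total landed cost: CHF 296380.32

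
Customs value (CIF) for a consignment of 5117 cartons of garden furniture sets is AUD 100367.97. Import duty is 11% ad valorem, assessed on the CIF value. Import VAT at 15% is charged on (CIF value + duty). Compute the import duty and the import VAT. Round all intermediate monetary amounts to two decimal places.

Import duty = 100367.97 × 11% = 11040.48
VAT base = CIF + duty = 100367.97 + 11040.48 = 111408.45
Import VAT = 111408.45 × 15% = 16711.27

Import duty: AUD 11040.48; import VAT: AUD 16711.27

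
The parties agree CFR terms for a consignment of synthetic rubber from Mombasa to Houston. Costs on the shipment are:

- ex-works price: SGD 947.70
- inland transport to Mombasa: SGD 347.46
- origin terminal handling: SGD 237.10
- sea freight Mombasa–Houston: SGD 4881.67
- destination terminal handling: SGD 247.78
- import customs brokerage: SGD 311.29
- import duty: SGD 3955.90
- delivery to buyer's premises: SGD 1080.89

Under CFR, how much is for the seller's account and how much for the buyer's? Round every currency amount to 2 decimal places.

CFR: the seller pays costs through ocean freight to the destination port, but not insurance.
Seller's account: goods 947.70 + inland to port 347.46 + origin terminal 237.10 + freight 4881.67 = 6413.93
Buyer's account: destination terminal 247.78 + brokerage 311.29 + duty 3955.90 + delivery 1080.89 = 5595.86

Seller: SGD 6413.93; buyer: SGD 5595.86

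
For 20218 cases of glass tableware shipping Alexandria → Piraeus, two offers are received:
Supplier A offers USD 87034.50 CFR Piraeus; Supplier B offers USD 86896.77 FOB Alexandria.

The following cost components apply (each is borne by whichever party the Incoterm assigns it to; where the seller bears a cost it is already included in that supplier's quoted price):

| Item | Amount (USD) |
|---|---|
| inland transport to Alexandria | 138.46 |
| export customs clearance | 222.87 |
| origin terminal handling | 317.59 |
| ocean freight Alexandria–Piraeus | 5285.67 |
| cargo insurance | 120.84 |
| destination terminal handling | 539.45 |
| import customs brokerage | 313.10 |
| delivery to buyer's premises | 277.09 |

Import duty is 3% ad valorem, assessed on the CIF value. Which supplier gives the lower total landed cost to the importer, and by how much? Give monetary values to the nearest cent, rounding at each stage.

Supplier A is cheaper by USD 5302.38

Supplier A (CFR):
CIF value = CFR price + insurance = 87034.50 + 120.84 = 87155.34
Import duty = 87155.34 × 3% = 2614.66
Buyer bears (A): 120.84 + 539.45 + 313.10 + 277.09 = 1250.48
Landed cost (A) = invoice 87034.50 + 1250.48 + duty 2614.66 = 90899.64
Supplier B (FOB):
CIF value = FOB price + freight + insurance = 86896.77 + 5285.67 + 120.84 = 92303.28
Import duty = 92303.28 × 3% = 2769.10
Buyer bears (B): 5285.67 + 120.84 + 539.45 + 313.10 + 277.09 = 6536.15
Landed cost (B) = invoice 86896.77 + 6536.15 + duty 2769.10 = 96202.02
Difference = |90899.64 − 96202.02| = 5302.38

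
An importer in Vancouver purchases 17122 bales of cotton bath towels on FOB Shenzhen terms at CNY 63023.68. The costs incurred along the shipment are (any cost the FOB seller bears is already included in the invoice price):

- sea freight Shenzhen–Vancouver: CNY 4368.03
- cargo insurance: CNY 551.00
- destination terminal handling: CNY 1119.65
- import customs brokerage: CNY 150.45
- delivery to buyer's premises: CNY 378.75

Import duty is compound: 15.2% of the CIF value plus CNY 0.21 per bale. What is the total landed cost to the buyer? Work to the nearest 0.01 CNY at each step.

Total landed cost: CNY 83514.47

FOB: the seller bears costs until goods are on board at the origin port; the buyer bears freight, insurance and all costs thereafter.
CIF value = FOB price + freight + insurance = 63023.68 + 4368.03 + 551.00 = 67942.71
Ad valorem component: 67942.71 × 15.2% = 10327.29
Specific component: 17122 × 0.21 = 3595.62
Import duty = 10327.29 + 3595.62 = 13922.91
Buyer bears: freight 4368.03 + insurance 551.00 + destination terminal 1119.65 + brokerage 150.45 + delivery 378.75 + duty 13922.91 = 20490.79
Landed cost = invoice 63023.68 + 20490.79 = 83514.47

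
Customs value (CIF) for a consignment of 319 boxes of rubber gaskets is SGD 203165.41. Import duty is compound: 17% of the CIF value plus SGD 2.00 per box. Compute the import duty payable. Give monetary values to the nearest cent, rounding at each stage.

Ad valorem component: 203165.41 × 17% = 34538.12
Specific component: 319 × 2.00 = 638.00
Import duty = 34538.12 + 638.00 = 35176.12

Import duty: SGD 35176.12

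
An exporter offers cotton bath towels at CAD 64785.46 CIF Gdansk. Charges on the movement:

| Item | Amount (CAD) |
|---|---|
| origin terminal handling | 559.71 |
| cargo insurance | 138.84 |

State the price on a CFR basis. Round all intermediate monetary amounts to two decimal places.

CFR price: CAD 64646.62

Not relevant to the conversion: origin terminal — on the seller under both CIF and CFR; already in the CIF price and stays in the CFR price.
From CIF to CFR, the seller no longer bears: insurance.
CFR price = 64785.46 − 138.84 = 64646.62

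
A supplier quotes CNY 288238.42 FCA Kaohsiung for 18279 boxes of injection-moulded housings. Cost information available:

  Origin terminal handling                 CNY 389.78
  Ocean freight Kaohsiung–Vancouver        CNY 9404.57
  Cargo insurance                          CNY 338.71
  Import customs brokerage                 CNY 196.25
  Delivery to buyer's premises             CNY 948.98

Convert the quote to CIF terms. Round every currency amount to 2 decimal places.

CIF price: CNY 298371.48

Not relevant to the conversion: delivery, brokerage — on the buyer under both terms; not part of either seller's price.
From FCA to CIF, the seller additionally bears: origin terminal, freight, insurance.
CIF price = 288238.42 + 389.78 + 9404.57 + 338.71 = 298371.48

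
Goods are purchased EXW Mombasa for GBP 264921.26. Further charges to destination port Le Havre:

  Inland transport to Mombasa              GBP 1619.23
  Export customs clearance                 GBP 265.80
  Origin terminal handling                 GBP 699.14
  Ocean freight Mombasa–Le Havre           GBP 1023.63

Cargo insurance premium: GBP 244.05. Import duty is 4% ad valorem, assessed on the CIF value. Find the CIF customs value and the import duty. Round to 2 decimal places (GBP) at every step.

CIF value: GBP 268773.11; import duty: GBP 10750.92

CIF = EXW price + pre-shipment costs + freight + insurance
CIF = 264921.26 + 1619.23 + 265.80 + 699.14 + 1023.63 + 244.05 = 268773.11
Import duty = 268773.11 × 4% = 10750.92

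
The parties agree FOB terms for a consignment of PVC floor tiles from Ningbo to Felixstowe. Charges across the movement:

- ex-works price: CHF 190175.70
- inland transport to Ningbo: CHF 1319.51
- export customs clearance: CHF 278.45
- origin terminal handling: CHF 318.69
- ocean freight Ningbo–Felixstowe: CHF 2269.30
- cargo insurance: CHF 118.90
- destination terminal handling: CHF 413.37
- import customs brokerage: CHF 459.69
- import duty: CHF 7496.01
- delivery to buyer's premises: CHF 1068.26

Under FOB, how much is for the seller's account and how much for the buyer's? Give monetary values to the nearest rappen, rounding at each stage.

FOB: the seller bears costs until goods are on board at the origin port; the buyer bears freight, insurance and all costs thereafter.
Seller's account: goods 190175.70 + inland to port 1319.51 + export clearance 278.45 + origin terminal 318.69 = 192092.35
Buyer's account: freight 2269.30 + insurance 118.90 + destination terminal 413.37 + brokerage 459.69 + duty 7496.01 + delivery 1068.26 = 11825.53

Seller: CHF 192092.35; buyer: CHF 11825.53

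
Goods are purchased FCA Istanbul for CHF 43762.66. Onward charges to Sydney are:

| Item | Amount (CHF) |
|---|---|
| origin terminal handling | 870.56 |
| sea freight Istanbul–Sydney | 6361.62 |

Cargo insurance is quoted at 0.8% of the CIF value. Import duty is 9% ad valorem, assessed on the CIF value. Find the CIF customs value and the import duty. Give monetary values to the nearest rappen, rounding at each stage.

Let C be the CIF value. C = FCA price + pre-shipment costs + freight + 0.8% × C
C − 0.8% × C = 43762.66 + 870.56 + 6361.62
0.992 × C = 50994.84
C = 50994.84 / 0.992 = 51406.09
Insurance premium = 0.8% × 51406.09 = 411.25
Import duty = 51406.09 × 9% = 4626.55

CIF value: CHF 51406.09; import duty: CHF 4626.55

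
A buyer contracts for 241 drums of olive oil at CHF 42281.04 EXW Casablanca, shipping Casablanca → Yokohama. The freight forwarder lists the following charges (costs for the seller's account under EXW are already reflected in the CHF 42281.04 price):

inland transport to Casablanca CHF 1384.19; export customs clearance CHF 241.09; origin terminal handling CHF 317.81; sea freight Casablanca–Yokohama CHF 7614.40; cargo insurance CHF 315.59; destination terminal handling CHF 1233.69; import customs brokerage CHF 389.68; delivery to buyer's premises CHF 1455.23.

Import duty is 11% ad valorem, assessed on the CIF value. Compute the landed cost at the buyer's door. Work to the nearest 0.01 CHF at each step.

Total landed cost: CHF 60969.67

EXW: the seller makes goods available at their premises; the buyer bears all onward costs.
CIF value = EXW price + inland to port + export clearance + origin terminal + freight + insurance = 42281.04 + 1384.19 + 241.09 + 317.81 + 7614.40 + 315.59 = 52154.12
Import duty = 52154.12 × 11% = 5736.95
Buyer bears: inland to port 1384.19 + export clearance 241.09 + origin terminal 317.81 + freight 7614.40 + insurance 315.59 + destination terminal 1233.69 + brokerage 389.68 + delivery 1455.23 + duty 5736.95 = 18688.63
Landed cost = invoice 42281.04 + 18688.63 = 60969.67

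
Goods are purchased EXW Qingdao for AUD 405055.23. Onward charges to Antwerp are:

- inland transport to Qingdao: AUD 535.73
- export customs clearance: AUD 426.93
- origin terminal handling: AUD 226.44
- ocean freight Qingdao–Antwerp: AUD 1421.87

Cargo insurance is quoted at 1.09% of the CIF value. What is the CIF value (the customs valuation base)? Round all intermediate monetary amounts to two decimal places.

CIF value: AUD 412158.73

Let C be the CIF value. C = EXW price + pre-shipment costs + freight + 1.09% × C
C − 1.09% × C = 405055.23 + 535.73 + 426.93 + 226.44 + 1421.87
0.9891 × C = 407666.20
C = 407666.20 / 0.9891 = 412158.73
Insurance premium = 1.09% × 412158.73 = 4492.53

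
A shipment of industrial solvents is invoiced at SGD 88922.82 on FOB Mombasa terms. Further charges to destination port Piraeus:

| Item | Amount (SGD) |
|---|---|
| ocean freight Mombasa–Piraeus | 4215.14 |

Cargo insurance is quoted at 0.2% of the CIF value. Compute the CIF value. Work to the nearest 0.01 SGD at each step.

CIF value: SGD 93324.61

Let C be the CIF value. C = FOB price + freight + 0.2% × C
C − 0.2% × C = 88922.82 + 4215.14
0.998 × C = 93137.96
C = 93137.96 / 0.998 = 93324.61
Insurance premium = 0.2% × 93324.61 = 186.65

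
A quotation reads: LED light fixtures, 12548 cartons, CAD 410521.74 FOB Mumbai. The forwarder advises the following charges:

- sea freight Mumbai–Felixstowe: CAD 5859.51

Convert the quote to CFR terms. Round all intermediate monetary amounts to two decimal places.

From FOB to CFR, the seller additionally bears: freight.
CFR price = 410521.74 + 5859.51 = 416381.25

CFR price: CAD 416381.25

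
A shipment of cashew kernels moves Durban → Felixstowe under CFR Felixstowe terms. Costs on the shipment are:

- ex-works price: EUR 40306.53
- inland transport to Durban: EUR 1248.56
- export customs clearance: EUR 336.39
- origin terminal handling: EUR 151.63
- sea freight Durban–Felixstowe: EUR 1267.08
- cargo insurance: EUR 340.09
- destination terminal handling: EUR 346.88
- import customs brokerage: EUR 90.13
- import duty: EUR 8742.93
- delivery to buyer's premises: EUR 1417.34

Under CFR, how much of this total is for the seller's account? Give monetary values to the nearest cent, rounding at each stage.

CFR: the seller pays costs through ocean freight to the destination port, but not insurance.
Seller's account: goods 40306.53 + inland to port 1248.56 + export clearance 336.39 + origin terminal 151.63 + freight 1267.08 = 43310.19
Buyer's account: insurance 340.09 + destination terminal 346.88 + brokerage 90.13 + duty 8742.93 + delivery 1417.34 = 10937.37

Seller's account: EUR 43310.19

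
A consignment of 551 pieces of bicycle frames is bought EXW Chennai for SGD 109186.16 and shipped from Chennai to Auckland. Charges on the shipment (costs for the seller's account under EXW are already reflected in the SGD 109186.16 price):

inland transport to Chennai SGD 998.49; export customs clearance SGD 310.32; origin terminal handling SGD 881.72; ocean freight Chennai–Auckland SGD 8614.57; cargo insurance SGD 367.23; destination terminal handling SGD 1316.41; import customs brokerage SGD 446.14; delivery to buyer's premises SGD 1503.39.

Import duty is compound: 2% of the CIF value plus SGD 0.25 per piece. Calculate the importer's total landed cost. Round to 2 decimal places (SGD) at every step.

Total landed cost: SGD 126169.35

EXW: the seller makes goods available at their premises; the buyer bears all onward costs.
CIF value = EXW price + inland to port + export clearance + origin terminal + freight + insurance = 109186.16 + 998.49 + 310.32 + 881.72 + 8614.57 + 367.23 = 120358.49
Ad valorem component: 120358.49 × 2% = 2407.17
Specific component: 551 × 0.25 = 137.75
Import duty = 2407.17 + 137.75 = 2544.92
Buyer bears: inland to port 998.49 + export clearance 310.32 + origin terminal 881.72 + freight 8614.57 + insurance 367.23 + destination terminal 1316.41 + brokerage 446.14 + delivery 1503.39 + duty 2544.92 = 16983.19
Landed cost = invoice 109186.16 + 16983.19 = 126169.35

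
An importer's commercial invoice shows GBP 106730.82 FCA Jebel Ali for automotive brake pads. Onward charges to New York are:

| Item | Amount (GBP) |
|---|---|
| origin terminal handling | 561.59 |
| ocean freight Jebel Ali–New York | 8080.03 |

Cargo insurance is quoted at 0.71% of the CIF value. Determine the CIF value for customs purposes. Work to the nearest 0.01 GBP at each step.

Let C be the CIF value. C = FCA price + pre-shipment costs + freight + 0.71% × C
C − 0.71% × C = 106730.82 + 561.59 + 8080.03
0.9929 × C = 115372.44
C = 115372.44 / 0.9929 = 116197.44
Insurance premium = 0.71% × 116197.44 = 825.00

CIF value: GBP 116197.44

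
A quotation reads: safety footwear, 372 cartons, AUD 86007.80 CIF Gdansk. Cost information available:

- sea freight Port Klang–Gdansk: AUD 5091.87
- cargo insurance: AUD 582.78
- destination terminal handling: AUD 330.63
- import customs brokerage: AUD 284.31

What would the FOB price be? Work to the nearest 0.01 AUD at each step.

FOB price: AUD 80333.15

Not relevant to the conversion: destination terminal, brokerage — on the buyer under both terms; not part of either seller's price.
From CIF to FOB, the seller no longer bears: freight, insurance.
FOB price = 86007.80 − 5091.87 − 582.78 = 80333.15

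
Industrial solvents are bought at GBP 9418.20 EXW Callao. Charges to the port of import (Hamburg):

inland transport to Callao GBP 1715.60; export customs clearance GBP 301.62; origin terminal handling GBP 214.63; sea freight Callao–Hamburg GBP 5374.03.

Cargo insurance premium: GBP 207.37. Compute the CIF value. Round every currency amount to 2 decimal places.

CIF = EXW price + pre-shipment costs + freight + insurance
CIF = 9418.20 + 1715.60 + 301.62 + 214.63 + 5374.03 + 207.37 = 17231.45

CIF value: GBP 17231.45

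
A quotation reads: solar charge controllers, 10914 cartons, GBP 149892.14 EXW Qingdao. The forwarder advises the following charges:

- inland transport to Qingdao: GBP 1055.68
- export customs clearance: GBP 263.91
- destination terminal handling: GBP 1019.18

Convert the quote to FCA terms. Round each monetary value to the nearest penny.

FCA price: GBP 151211.73

Not relevant to the conversion: destination terminal — on the buyer under both terms; not part of either seller's price.
From EXW to FCA, the seller additionally bears: inland to port, export clearance.
FCA price = 149892.14 + 1055.68 + 263.91 = 151211.73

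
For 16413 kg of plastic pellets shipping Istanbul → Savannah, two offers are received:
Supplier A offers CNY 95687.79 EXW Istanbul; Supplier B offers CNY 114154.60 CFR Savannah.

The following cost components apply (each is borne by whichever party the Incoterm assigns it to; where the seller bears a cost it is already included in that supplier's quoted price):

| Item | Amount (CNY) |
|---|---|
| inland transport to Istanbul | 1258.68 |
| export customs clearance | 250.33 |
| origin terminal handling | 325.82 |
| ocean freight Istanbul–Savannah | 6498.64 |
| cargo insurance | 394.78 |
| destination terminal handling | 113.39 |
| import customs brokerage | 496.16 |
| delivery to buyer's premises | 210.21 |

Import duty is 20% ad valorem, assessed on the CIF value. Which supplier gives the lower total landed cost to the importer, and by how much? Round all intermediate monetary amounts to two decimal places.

Supplier A is cheaper by CNY 12160.01

Supplier A (EXW):
CIF value = EXW price + inland to port + export clearance + origin terminal + freight + insurance = 95687.79 + 1258.68 + 250.33 + 325.82 + 6498.64 + 394.78 = 104416.04
Import duty = 104416.04 × 20% = 20883.21
Buyer bears (A): 1258.68 + 250.33 + 325.82 + 6498.64 + 394.78 + 113.39 + 496.16 + 210.21 = 9548.01
Landed cost (A) = invoice 95687.79 + 9548.01 + duty 20883.21 = 126119.01
Supplier B (CFR):
CIF value = CFR price + insurance = 114154.60 + 394.78 = 114549.38
Import duty = 114549.38 × 20% = 22909.88
Buyer bears (B): 394.78 + 113.39 + 496.16 + 210.21 = 1214.54
Landed cost (B) = invoice 114154.60 + 1214.54 + duty 22909.88 = 138279.02
Difference = |126119.01 − 138279.02| = 12160.01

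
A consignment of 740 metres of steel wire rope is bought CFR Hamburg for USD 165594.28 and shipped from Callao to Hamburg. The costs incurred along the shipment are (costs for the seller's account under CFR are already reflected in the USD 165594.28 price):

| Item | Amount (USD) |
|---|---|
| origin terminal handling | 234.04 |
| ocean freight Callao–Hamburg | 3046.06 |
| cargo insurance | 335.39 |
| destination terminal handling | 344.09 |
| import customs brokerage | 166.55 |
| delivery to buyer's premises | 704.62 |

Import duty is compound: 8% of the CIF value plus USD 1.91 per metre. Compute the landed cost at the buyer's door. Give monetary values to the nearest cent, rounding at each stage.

CFR: the seller pays costs through ocean freight to the destination port, but not insurance.
Already in the invoice (seller's account under CFR): origin terminal, freight — exclude.
CIF value = CFR price + insurance = 165594.28 + 335.39 = 165929.67
Ad valorem component: 165929.67 × 8% = 13274.37
Specific component: 740 × 1.91 = 1413.40
Import duty = 13274.37 + 1413.40 = 14687.77
Buyer bears: insurance 335.39 + destination terminal 344.09 + brokerage 166.55 + delivery 704.62 + duty 14687.77 = 16238.42
Landed cost = invoice 165594.28 + 16238.42 = 181832.70

Total landed cost: USD 181832.70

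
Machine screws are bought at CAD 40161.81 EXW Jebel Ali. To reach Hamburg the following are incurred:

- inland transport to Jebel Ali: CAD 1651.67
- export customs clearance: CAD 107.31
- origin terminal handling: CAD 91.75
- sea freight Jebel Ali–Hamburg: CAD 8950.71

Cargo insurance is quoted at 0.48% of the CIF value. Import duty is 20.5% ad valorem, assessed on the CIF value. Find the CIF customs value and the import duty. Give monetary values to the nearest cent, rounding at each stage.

Let C be the CIF value. C = EXW price + pre-shipment costs + freight + 0.48% × C
C − 0.48% × C = 40161.81 + 1651.67 + 107.31 + 91.75 + 8950.71
0.9952 × C = 50963.25
C = 50963.25 / 0.9952 = 51209.05
Insurance premium = 0.48% × 51209.05 = 245.80
Import duty = 51209.05 × 20.5% = 10497.86

CIF value: CAD 51209.05; import duty: CAD 10497.86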